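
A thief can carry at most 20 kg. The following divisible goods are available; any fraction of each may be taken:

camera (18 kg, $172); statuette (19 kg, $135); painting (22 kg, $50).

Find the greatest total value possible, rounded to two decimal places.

Take in order of value per unit:
- camera (172/18 per unit): all 18 → value 172, running total 172.00
- statuette (135/19 per unit): 2 of 19 → value 2×135/19 = 14.2105, running total 186.21
Total 186.21.

186.21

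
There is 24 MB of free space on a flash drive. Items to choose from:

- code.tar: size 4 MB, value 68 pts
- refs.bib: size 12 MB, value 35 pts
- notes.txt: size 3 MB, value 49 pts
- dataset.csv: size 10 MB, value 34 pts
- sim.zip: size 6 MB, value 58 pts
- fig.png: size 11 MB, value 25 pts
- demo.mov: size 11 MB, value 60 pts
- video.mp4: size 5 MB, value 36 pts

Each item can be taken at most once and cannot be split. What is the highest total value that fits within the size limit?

Check high-value combinations within 24 MB:
- code.tar+notes.txt+sim.zip+demo.mov: size 4+3+6+11=24, value 68+49+58+60=235
- code.tar+notes.txt+demo.mov+video.mp4: size 4+3+11+5=23, value 68+49+60+36=213
- code.tar+notes.txt+sim.zip+video.mp4: size 4+3+6+5=18, value 68+49+58+36=211
- code.tar+notes.txt+dataset.csv+sim.zip: size 4+3+10+6=23, value 68+49+34+58=209
Best: 235 pts.

235 pts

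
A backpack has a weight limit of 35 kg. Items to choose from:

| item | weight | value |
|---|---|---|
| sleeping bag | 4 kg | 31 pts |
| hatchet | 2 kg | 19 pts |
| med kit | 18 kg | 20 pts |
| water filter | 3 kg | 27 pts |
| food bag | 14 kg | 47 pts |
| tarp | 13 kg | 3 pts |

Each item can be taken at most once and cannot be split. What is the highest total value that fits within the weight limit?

Check high-value combinations within 35 kg:
- sleeping bag+hatchet+water filter+food bag: weight 4+2+3+14=23, value 31+19+27+47=124
- sleeping bag+water filter+food bag+tarp: weight 4+3+14+13=34, value 31+27+47+3=108
- sleeping bag+water filter+food bag: weight 4+3+14=21, value 31+27+47=105
- sleeping bag+hatchet+food bag+tarp: weight 4+2+14+13=33, value 31+19+47+3=100
Best: 124 pts.

124 pts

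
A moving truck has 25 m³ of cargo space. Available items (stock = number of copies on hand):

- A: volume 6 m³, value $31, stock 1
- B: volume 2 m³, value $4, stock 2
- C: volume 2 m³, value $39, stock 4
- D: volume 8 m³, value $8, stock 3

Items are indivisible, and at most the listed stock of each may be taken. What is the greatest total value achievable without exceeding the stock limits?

$199

Top feasible selections:
- 1×A + 1×B + 4×C + 1×D: volume 24, value 199
- 1×A + 2×B + 4×C: volume 18, value 195
- 1×A + 4×C + 1×D: volume 22, value 195
- 1×A + 1×B + 4×C: volume 16, value 191
Best: $199.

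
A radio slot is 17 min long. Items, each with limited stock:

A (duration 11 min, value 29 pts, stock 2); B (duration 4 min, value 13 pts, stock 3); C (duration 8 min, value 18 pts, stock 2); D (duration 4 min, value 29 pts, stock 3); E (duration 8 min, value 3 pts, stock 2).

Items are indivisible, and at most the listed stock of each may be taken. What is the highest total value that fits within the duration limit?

100 pts

Top feasible selections:
- 1×B + 3×D: duration 16, value 100
- 3×D: duration 12, value 87
Best: 100 pts.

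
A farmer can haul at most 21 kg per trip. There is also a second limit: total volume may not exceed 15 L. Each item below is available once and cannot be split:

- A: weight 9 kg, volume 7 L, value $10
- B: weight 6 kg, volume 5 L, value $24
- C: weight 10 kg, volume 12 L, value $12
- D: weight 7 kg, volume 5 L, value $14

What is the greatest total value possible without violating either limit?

$38

Feasible sets respecting both limits:
- B+D: weight 13, volume 10, value 38
- A+B: weight 15, volume 12, value 34
- B: weight 6, volume 5, value 24
Best: $38.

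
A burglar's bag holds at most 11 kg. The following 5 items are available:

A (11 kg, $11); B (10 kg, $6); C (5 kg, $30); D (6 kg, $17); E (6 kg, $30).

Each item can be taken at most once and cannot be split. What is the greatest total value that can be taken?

$60

Check high-value combinations within 11 kg:
- C+E: weight 5+6=11, value 30+30=60
- C+D: weight 5+6=11, value 30+17=47
- C: weight 5, value 30
- E: weight 6, value 30
- D: weight 6, value 17
Best: $60.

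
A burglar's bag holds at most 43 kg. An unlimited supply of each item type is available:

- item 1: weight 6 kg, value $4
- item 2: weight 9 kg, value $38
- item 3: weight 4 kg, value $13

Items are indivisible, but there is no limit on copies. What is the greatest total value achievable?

Best value-per-unit is item 2 at 38/9; filling with it alone gives 4×38 = 152.
Optimal mix: 3×item 2 + 4×item 3 → weight 43, value 166.

$166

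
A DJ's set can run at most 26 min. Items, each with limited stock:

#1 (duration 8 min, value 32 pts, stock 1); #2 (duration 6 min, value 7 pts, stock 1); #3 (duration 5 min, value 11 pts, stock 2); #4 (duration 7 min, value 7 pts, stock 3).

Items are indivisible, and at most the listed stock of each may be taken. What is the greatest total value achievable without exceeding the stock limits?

61 pts

Best selections within duration 26 and stock limits:
- 1×#1 + 1×#2 + 2×#3: duration 24, value 61
- 1×#1 + 2×#3 + 1×#4: duration 25, value 61
- 1×#1 + 1×#2 + 1×#3 + 1×#4: duration 26, value 57
- 1×#1 + 2×#3: duration 18, value 54
Best: 61 pts.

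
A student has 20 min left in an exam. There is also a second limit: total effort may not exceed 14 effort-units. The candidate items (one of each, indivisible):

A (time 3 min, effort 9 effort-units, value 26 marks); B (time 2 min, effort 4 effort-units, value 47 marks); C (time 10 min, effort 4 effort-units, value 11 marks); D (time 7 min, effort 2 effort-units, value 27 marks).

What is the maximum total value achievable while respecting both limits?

Feasible sets respecting both limits:
- B+C+D: time 19, effort 10, value 85
- B+D: time 9, effort 6, value 74
- A+B: time 5, effort 13, value 73
Best: 85 marks.

85 marks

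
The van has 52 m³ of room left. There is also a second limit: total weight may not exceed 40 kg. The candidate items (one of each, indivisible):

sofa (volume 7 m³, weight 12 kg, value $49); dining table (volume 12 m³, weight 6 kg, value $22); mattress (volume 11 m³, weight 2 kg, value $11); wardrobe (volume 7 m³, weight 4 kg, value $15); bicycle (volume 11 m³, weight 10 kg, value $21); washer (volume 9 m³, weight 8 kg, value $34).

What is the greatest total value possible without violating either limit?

$141

Feasible sets respecting both limits:
- sofa+dining table+wardrobe+bicycle+washer: volume 46, weight 40, value 141
- sofa+dining table+mattress+bicycle+washer: volume 50, weight 38, value 137
- sofa+dining table+mattress+wardrobe+washer: volume 46, weight 32, value 131
Best: $141.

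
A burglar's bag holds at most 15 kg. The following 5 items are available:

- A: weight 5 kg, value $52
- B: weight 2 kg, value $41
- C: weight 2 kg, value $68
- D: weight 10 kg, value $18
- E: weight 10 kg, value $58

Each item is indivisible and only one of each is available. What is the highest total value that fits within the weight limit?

This is a 0/1 knapsack; check combinations near the capacity.
- B+C+E: weight 2+2+10=14, value 41+68+58=167
- A+B+C: weight 5+2+2=9, value 52+41+68=161
- B+C+D: weight 2+2+10=14, value 41+68+18=127
- C+E: weight 2+10=12, value 68+58=126
- A+C: weight 5+2=7, value 52+68=120
Best: $167.

$167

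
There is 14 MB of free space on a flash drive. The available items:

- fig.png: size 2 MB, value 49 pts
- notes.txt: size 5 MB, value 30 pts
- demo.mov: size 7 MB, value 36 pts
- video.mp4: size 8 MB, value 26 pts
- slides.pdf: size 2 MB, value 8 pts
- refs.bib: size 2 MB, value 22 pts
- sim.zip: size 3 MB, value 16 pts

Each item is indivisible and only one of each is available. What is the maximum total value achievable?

Check high-value combinations within 14 MB:
- fig.png+notes.txt+slides.pdf+refs.bib+sim.zip: size 2+5+2+2+3=14, value 49+30+8+22+16=125
- fig.png+demo.mov+refs.bib+sim.zip: size 2+7+2+3=14, value 49+36+22+16=123
- fig.png+notes.txt+refs.bib+sim.zip: size 2+5+2+3=12, value 49+30+22+16=117
Best: 125 pts.

125 pts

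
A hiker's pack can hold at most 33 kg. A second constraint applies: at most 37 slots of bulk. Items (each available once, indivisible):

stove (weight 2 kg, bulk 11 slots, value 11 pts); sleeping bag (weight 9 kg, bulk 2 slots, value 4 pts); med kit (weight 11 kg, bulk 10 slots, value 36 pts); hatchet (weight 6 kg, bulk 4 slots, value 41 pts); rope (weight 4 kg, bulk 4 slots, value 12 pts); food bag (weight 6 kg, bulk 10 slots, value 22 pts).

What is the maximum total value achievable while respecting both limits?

111 pts

Feasible sets respecting both limits:
- med kit+hatchet+rope+food bag: weight 27, bulk 28, value 111
- stove+med kit+hatchet+food bag: weight 25, bulk 35, value 110
- stove+sleeping bag+med kit+hatchet+rope: weight 32, bulk 31, value 104
- sleeping bag+med kit+hatchet+food bag: weight 32, bulk 26, value 103
Best: 111 pts.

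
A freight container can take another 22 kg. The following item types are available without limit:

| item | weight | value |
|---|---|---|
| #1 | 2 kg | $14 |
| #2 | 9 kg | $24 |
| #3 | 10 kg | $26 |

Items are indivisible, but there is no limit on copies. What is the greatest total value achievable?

$154

Best value-per-unit is #1 at 14/2, and filling with it alone uses weight 11×2=22. No mix of the others beats 11×14 = 154.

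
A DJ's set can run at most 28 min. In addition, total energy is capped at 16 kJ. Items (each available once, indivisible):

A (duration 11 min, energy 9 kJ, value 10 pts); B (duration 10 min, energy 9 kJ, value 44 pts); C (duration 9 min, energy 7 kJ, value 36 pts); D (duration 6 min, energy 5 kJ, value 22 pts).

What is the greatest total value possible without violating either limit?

Feasible sets respecting both limits:
- B+C: duration 19, energy 16, value 80
- B+D: duration 16, energy 14, value 66
- C+D: duration 15, energy 12, value 58
- A+C: duration 20, energy 16, value 46
Best: 80 pts.

80 pts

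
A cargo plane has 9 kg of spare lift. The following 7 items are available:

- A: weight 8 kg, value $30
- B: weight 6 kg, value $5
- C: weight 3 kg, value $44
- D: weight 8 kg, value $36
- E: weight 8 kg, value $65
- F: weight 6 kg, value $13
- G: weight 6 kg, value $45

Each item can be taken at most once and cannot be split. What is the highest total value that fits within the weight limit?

$89

Check high-value combinations within 9 kg:
- C+G: weight 3+6=9, value 44+45=89
- E: weight 8, value 65
- C+F: weight 3+6=9, value 44+13=57
- B+C: weight 6+3=9, value 5+44=49
Best: $89.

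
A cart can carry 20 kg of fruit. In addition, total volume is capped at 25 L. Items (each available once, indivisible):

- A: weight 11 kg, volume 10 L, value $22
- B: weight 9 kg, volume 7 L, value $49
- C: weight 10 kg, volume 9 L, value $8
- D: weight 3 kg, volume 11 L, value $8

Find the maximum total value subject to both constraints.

Feasible sets respecting both limits:
- A+B: weight 20, volume 17, value 71
- B+C: weight 19, volume 16, value 57
- B+D: weight 12, volume 18, value 57
Best: $71.

$71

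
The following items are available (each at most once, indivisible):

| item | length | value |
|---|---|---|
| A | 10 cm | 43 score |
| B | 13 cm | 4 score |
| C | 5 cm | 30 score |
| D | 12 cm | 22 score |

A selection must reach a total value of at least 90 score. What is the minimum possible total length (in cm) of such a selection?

Subsets with value ≥ 90, sorted by total length:
- A+C+D: length 27, value 95
- A+B+C+D: length 40, value 99
Minimum length: 27 cm.

27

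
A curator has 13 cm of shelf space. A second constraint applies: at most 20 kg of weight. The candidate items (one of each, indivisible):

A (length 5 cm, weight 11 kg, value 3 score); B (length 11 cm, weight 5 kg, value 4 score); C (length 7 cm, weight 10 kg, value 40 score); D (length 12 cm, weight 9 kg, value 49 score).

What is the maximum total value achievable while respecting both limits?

Feasible sets respecting both limits:
- D: length 12, weight 9, value 49
- C: length 7, weight 10, value 40
- B: length 11, weight 5, value 4
- A: length 5, weight 11, value 3
Best: 49 score.

49 score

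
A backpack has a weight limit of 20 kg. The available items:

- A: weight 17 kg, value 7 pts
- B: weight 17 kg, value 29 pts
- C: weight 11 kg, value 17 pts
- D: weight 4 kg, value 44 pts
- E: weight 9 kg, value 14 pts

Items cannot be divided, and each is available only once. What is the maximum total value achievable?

61 pts

Check high-value combinations within 20 kg:
- C+D: weight 11+4=15, value 17+44=61
- D+E: weight 4+9=13, value 44+14=58
- D: weight 4, value 44
- C+E: weight 11+9=20, value 17+14=31
- B: weight 17, value 29
Best: 61 pts.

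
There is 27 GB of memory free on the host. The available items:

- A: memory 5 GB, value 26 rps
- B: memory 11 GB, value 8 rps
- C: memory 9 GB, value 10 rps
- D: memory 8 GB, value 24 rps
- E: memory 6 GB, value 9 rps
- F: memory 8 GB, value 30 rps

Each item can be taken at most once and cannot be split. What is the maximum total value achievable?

This is a 0/1 knapsack; check combinations near the capacity.
- A+D+E+F: memory 5+8+6+8=27, value 26+24+9+30=89
- A+D+F: memory 5+8+8=21, value 26+24+30=80
- A+C+F: memory 5+9+8=22, value 26+10+30=66
- A+E+F: memory 5+6+8=19, value 26+9+30=65
- A+B+F: memory 5+11+8=24, value 26+8+30=64
Best: 89 rps.

89 rps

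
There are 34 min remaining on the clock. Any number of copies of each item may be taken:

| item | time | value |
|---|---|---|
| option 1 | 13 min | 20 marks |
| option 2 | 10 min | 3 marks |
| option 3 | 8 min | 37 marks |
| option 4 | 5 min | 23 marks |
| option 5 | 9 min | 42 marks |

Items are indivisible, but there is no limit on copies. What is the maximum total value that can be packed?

Best value-per-unit is option 5 at 42/9; filling with it alone gives 3×42 = 126.
Optimal mix: 2×option 3 + 2×option 5 → time 34, value 158.

158 marks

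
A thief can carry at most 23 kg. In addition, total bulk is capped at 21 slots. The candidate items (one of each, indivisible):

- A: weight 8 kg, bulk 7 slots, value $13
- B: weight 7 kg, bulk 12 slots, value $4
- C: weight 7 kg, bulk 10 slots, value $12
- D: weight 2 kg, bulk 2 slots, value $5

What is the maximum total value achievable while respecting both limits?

Feasible sets respecting both limits:
- A+C+D: weight 17, bulk 19, value 30
- A+C: weight 15, bulk 17, value 25
- A+B+D: weight 17, bulk 21, value 22
Best: $30.

$30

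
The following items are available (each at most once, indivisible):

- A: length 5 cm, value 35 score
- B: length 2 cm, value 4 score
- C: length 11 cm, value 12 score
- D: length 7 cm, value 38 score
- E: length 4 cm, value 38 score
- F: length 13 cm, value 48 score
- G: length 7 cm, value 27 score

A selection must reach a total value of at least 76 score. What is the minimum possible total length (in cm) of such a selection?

11

Subsets with value ≥ 76, sorted by total length:
- A+B+E: length 11, value 77
- D+E: length 11, value 76
- B+D+E: length 13, value 80
- A+B+D: length 14, value 77
Minimum length: 11 cm.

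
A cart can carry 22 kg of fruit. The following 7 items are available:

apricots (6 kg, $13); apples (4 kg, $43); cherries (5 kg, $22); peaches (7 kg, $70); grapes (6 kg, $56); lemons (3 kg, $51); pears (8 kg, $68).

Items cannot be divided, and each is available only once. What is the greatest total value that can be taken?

Check high-value combinations within 22 kg:
- apples+peaches+lemons+pears: weight 4+7+3+8=22, value 43+70+51+68=232
- apples+peaches+grapes+lemons: weight 4+7+6+3=20, value 43+70+56+51=220
- apples+grapes+lemons+pears: weight 4+6+3+8=21, value 43+56+51+68=218
- cherries+peaches+grapes+lemons: weight 5+7+6+3=21, value 22+70+56+51=199
Best: $232.

$232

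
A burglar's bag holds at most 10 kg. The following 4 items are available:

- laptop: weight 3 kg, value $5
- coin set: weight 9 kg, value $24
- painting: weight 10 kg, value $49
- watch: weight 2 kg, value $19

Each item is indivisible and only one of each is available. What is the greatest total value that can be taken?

$49

This is a 0/1 knapsack; check combinations near the capacity.
- painting: weight 10, value 49
- laptop+watch: weight 3+2=5, value 5+19=24
- coin set: weight 9, value 24
Best: $49.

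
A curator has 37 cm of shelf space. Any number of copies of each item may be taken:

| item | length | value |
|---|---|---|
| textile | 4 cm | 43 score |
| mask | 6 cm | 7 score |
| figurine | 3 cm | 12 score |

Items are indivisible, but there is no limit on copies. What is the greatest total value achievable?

Best value-per-unit is textile at 43/4, and filling with it alone uses length 9×4=36. No mix of the others beats 9×43 = 387.

387 score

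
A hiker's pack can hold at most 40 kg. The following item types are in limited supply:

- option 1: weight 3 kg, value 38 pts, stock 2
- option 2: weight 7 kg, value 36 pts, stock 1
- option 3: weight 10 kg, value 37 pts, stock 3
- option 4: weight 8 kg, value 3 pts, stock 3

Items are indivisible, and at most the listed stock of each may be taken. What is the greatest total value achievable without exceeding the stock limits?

Top feasible selections:
- 2×option 1 + 3×option 3: weight 36, value 187
- 2×option 1 + 1×option 2 + 2×option 3: weight 33, value 186
- 1×option 1 + 1×option 2 + 3×option 3: weight 40, value 185
- 2×option 1 + 1×option 2 + 1×option 3 + 2×option 4: weight 39, value 155
Best: 187 pts.

187 pts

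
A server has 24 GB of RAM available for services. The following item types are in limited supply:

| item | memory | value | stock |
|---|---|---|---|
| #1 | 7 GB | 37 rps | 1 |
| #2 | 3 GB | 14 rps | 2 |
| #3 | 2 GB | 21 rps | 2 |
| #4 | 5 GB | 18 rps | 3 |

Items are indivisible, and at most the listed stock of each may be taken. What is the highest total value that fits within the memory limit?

Top feasible selections:
- 1×#1 + 1×#2 + 2×#3 + 2×#4: memory 24, value 129
- 1×#1 + 2×#2 + 2×#3 + 1×#4: memory 22, value 125
- 1×#1 + 2×#3 + 2×#4: memory 21, value 115
Best: 129 rps.

129 rps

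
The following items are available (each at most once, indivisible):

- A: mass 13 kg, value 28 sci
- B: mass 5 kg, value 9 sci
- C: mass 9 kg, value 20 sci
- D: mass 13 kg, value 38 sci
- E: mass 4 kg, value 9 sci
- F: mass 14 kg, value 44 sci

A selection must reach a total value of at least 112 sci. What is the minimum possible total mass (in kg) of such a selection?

Subsets with value ≥ 112, sorted by total mass:
- A+D+E+F: mass 44, value 119
- B+C+D+E+F: mass 45, value 120
- A+B+D+F: mass 45, value 119
Minimum mass: 44 kg.

44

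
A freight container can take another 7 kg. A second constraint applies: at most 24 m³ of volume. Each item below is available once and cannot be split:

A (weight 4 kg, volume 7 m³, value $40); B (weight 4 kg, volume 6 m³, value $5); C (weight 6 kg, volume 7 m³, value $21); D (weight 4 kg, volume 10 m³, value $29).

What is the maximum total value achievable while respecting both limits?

$40

Feasible sets respecting both limits:
- A: weight 4, volume 7, value 40
- D: weight 4, volume 10, value 29
- C: weight 6, volume 7, value 21
- B: weight 4, volume 6, value 5
Best: $40.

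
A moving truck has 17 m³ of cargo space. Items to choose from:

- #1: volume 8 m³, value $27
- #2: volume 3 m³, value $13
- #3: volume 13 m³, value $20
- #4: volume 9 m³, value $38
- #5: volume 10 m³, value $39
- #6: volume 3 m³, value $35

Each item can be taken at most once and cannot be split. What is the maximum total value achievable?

This is a 0/1 knapsack; check combinations near the capacity.
- #2+#5+#6: volume 3+10+3=16, value 13+39+35=87
- #2+#4+#6: volume 3+9+3=15, value 13+38+35=86
- #1+#2+#6: volume 8+3+3=14, value 27+13+35=75
Best: $87.

$87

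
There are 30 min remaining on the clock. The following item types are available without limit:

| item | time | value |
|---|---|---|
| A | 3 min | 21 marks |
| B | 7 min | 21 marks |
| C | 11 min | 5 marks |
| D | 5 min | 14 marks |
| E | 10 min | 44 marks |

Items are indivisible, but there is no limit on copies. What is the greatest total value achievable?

Best value-per-unit is A at 21/3, and filling with it alone uses time 10×3=30. No mix of the others beats 10×21 = 210.

210 marks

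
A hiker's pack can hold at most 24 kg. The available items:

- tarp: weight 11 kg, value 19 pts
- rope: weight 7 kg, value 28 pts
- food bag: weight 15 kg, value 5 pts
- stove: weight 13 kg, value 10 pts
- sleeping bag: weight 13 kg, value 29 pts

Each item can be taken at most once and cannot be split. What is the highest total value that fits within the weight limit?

Check high-value combinations within 24 kg:
- rope+sleeping bag: weight 7+13=20, value 28+29=57
- tarp+sleeping bag: weight 11+13=24, value 19+29=48
- tarp+rope: weight 11+7=18, value 19+28=47
Best: 57 pts.

57 pts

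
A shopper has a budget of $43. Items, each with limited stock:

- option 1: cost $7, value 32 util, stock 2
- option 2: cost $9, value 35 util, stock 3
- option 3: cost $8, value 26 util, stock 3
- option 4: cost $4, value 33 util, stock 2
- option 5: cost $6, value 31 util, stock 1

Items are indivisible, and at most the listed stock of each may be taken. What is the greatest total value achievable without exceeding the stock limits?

203 util

Top feasible selections:
- 1×option 1 + 3×option 2 + 2×option 4: cost 42, value 203
- 3×option 2 + 2×option 4 + 1×option 5: cost 41, value 202
- 2×option 1 + 2×option 2 + 2×option 4: cost 40, value 200
- 1×option 1 + 2×option 2 + 2×option 4 + 1×option 5: cost 39, value 199
Best: 203 util.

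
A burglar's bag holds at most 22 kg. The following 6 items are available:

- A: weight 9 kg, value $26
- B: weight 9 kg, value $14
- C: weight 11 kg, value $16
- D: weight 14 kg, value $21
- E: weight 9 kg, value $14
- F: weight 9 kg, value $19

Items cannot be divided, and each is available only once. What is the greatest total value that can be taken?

$45

Check high-value combinations within 22 kg:
- A+F: weight 9+9=18, value 26+19=45
- A+C: weight 9+11=20, value 26+16=42
- A+B: weight 9+9=18, value 26+14=40
- A+E: weight 9+9=18, value 26+14=40
Best: $45.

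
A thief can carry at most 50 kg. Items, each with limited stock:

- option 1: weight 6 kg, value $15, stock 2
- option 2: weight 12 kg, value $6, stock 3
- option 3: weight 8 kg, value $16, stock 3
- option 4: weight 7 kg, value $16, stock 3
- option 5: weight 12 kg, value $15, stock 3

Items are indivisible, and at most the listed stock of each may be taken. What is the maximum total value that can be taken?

$110

Best selections within weight 50 and stock limits:
- 2×option 1 + 2×option 3 + 3×option 4: weight 49, value 110
- 2×option 1 + 3×option 3 + 2×option 4: weight 50, value 110
- 3×option 3 + 3×option 4: weight 45, value 96
Best: $110.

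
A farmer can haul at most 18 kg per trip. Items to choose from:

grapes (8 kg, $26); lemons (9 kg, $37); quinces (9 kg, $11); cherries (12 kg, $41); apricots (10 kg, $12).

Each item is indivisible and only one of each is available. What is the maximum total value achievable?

$63

This is a 0/1 knapsack; check combinations near the capacity.
- grapes+lemons: weight 8+9=17, value 26+37=63
- lemons+quinces: weight 9+9=18, value 37+11=48
- cherries: weight 12, value 41
Best: $63.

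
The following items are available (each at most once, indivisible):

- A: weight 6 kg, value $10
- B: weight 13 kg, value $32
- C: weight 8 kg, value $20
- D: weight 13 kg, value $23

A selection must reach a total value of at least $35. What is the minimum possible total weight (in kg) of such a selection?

19

Subsets with value ≥ 35, sorted by total weight:
- A+B: weight 19, value 42
- B+C: weight 21, value 52
- C+D: weight 21, value 43
Minimum weight: 19 kg.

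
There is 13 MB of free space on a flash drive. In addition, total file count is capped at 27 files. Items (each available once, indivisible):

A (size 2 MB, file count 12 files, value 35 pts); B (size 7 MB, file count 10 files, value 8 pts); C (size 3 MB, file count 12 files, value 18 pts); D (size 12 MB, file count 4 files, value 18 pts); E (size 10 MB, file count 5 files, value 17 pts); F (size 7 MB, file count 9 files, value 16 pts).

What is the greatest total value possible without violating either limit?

53 pts

Feasible sets respecting both limits:
- A+C: size 5, file count 24, value 53
- A+E: size 12, file count 17, value 52
- A+F: size 9, file count 21, value 51
Best: 53 pts.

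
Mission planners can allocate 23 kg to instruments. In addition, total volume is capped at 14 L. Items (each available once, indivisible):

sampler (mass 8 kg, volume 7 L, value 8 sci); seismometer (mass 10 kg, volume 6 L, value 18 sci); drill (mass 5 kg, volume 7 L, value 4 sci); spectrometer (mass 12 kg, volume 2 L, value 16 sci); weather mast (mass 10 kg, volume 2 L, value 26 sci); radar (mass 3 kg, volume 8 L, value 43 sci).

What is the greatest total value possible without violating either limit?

Feasible sets respecting both limits:
- weather mast+radar: mass 13, volume 10, value 69
- seismometer+radar: mass 13, volume 14, value 61
- spectrometer+radar: mass 15, volume 10, value 59
- seismometer+weather mast: mass 20, volume 8, value 44
Best: 69 sci.

69 sci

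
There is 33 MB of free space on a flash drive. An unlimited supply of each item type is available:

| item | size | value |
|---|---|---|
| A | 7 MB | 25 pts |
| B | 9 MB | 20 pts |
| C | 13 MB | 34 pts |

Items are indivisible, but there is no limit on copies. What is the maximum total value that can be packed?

100 pts

Best value-per-unit is A at 25/7, and filling with it alone uses size 4×7=28. No mix of the others beats 4×25 = 100.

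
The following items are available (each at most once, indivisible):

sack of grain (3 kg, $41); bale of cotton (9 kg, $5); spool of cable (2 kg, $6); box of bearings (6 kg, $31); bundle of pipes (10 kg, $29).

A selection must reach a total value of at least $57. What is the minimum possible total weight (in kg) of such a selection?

Subsets with value ≥ 57, sorted by total weight:
- sack of grain+box of bearings: weight 9, value 72
- sack of grain+spool of cable+box of bearings: weight 11, value 78
- sack of grain+bundle of pipes: weight 13, value 70
Minimum weight: 9 kg.

9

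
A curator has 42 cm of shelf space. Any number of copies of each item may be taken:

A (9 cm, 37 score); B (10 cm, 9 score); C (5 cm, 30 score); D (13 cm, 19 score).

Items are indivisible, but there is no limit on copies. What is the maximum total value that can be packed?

240 score

Best value-per-unit is C at 30/5, and filling with it alone uses length 8×5=40. No mix of the others beats 8×30 = 240.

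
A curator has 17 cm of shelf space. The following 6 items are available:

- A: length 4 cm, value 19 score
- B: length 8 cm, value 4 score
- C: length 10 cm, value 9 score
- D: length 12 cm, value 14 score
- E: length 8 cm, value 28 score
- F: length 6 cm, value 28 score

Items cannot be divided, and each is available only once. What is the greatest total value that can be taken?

Check high-value combinations within 17 cm:
- E+F: length 8+6=14, value 28+28=56
- A+F: length 4+6=10, value 19+28=47
- A+E: length 4+8=12, value 19+28=47
- C+F: length 10+6=16, value 9+28=37
- A+D: length 4+12=16, value 19+14=33
Best: 56 score.

56 score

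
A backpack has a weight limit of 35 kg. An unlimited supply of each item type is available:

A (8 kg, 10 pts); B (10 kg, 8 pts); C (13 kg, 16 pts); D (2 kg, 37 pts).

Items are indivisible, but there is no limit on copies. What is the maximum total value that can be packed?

Best value-per-unit is D at 37/2, and filling with it alone uses weight 17×2=34. No mix of the others beats 17×37 = 629.

629 pts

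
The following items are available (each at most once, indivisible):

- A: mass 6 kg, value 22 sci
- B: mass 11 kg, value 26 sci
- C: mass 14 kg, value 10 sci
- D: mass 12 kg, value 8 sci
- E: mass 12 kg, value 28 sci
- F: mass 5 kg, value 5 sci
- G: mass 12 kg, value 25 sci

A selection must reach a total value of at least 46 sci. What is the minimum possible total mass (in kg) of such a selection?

Subsets with value ≥ 46, sorted by total mass:
- A+B: mass 17, value 48
- A+E: mass 18, value 50
Minimum mass: 17 kg.

17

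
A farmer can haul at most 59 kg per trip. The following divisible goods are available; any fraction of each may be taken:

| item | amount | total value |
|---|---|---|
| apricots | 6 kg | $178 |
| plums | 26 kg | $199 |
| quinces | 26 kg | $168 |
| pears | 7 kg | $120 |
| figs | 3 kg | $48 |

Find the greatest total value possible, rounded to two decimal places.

654.85

Take in order of value per unit:
- apricots (178/6 per unit): all 6 → value 178, running total 178.00
- pears (120/7 per unit): all 7 → value 120, running total 298.00
- figs (48/3 per unit): all 3 → value 48, running total 346.00
- plums (199/26 per unit): all 26 → value 199, running total 545.00
- quinces (168/26 per unit): 17 of 26 → value 17×168/26 = 109.8462, running total 654.85
Total 654.85.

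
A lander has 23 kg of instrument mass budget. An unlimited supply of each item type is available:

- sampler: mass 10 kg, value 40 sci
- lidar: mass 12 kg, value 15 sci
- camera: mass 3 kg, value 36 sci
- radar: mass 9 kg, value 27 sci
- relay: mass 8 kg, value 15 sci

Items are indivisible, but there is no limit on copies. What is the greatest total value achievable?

Best value-per-unit is camera at 36/3, and filling with it alone uses mass 7×3=21. No mix of the others beats 7×36 = 252.

252 sci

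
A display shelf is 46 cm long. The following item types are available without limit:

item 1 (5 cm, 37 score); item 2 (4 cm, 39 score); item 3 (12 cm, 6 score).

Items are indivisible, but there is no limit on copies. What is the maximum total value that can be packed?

Best value-per-unit is item 2 at 39/4, and filling with it alone uses length 11×4=44. No mix of the others beats 11×39 = 429.

429 score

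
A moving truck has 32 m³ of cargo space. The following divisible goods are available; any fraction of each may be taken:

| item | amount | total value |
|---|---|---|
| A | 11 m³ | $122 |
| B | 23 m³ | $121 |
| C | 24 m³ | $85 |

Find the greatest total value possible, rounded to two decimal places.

232.48

Take in order of value per unit:
- A (122/11 per unit): all 11 → value 122, running total 122.00
- B (121/23 per unit): 21 of 23 → value 21×121/23 = 110.4783, running total 232.48
Total 232.48.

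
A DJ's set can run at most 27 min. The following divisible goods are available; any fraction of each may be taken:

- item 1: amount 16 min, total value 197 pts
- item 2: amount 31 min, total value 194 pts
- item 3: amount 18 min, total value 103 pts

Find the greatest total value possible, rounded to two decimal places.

265.84

Take in order of value per unit:
- item 1 (197/16 per unit): all 16 → value 197, running total 197.00
- item 2 (194/31 per unit): 11 of 31 → value 11×194/31 = 68.8387, running total 265.84
Total 265.84.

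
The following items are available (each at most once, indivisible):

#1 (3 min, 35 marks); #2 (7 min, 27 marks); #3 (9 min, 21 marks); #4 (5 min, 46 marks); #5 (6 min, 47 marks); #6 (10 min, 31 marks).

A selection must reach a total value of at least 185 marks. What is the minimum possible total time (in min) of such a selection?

Subsets with value ≥ 185, sorted by total time:
- #1+#2+#4+#5+#6: time 31, value 186
- #1+#2+#3+#4+#5+#6: time 40, value 207
Minimum time: 31 min.

31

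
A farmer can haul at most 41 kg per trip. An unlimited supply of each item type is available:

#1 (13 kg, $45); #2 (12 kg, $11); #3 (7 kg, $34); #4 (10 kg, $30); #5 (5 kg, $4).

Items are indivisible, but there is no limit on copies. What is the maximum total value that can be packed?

Best value-per-unit is #3 at 34/7; filling with it alone gives 5×34 = 170.
Optimal mix: 1×#1 + 4×#3 → weight 41, value 181.

$181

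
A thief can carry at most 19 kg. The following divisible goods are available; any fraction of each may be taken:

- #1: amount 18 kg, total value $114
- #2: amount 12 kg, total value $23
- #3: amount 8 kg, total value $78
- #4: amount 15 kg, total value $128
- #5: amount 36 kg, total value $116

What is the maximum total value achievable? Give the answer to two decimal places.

Take in order of value per unit:
- #3 (78/8 per unit): all 8 → value 78, running total 78.00
- #4 (128/15 per unit): 11 of 15 → value 11×128/15 = 93.8667, running total 171.87
Total 171.87.

171.87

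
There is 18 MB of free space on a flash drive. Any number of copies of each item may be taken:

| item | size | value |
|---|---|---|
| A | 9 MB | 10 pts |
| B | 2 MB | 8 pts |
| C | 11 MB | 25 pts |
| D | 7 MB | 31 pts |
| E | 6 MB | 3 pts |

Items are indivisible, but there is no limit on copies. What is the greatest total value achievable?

78 pts

Best value-per-unit is D at 31/7; filling with it alone gives 2×31 = 62.
Optimal mix: 2×B + 2×D → size 18, value 78.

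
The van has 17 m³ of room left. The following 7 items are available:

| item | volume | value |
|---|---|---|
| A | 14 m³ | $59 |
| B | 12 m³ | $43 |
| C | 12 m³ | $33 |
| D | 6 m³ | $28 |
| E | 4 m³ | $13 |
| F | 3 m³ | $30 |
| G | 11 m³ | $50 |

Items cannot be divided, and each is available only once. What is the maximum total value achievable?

$89

This is a 0/1 knapsack; check combinations near the capacity.
- A+F: volume 14+3=17, value 59+30=89
- F+G: volume 3+11=14, value 30+50=80
- D+G: volume 6+11=17, value 28+50=78
Best: $89.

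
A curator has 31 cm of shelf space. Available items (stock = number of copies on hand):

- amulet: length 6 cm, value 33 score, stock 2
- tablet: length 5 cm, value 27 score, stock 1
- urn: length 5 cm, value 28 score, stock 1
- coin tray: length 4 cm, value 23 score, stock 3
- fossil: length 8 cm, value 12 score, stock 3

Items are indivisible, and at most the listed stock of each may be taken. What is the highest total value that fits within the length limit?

Top feasible selections:
- 2×amulet + 1×tablet + 1×urn + 2×coin tray: length 30, value 167
- 2×amulet + 1×urn + 3×coin tray: length 29, value 163
- 2×amulet + 1×tablet + 3×coin tray: length 29, value 162
Best: 167 score.

167 score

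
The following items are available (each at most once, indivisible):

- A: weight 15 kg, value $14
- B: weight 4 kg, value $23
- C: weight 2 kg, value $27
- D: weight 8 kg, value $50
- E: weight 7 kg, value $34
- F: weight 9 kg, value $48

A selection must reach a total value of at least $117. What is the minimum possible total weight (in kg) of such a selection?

19

Subsets with value ≥ 117, sorted by total weight:
- C+D+F: weight 19, value 125
- B+C+D+E: weight 21, value 134
- B+D+F: weight 21, value 121
Minimum weight: 19 kg.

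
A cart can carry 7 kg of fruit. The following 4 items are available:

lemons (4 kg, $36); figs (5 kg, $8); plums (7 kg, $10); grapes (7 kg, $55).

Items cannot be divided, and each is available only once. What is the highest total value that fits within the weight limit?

$55

Check high-value combinations within 7 kg:
- grapes: weight 7, value 55
- lemons: weight 4, value 36
- plums: weight 7, value 10
- figs: weight 5, value 8
Best: $55.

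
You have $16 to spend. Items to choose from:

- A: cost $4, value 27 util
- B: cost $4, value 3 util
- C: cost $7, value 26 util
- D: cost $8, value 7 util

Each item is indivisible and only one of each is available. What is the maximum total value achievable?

56 util

Check high-value combinations within $16:
- A+B+C: cost 4+4+7=15, value 27+3+26=56
- A+C: cost 4+7=11, value 27+26=53
- A+B+D: cost 4+4+8=16, value 27+3+7=37
Best: 56 util.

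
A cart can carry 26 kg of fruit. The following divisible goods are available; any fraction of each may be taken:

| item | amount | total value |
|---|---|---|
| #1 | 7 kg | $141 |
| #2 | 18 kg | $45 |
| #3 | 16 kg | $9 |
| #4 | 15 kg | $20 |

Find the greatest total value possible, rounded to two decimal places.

Take in order of value per unit:
- #1 (141/7 per unit): all 7 → value 141, running total 141.00
- #2 (45/18 per unit): all 18 → value 45, running total 186.00
- #4 (20/15 per unit): 1 of 15 → value 1×20/15 = 1.3333, running total 187.33
Total 187.33.

187.33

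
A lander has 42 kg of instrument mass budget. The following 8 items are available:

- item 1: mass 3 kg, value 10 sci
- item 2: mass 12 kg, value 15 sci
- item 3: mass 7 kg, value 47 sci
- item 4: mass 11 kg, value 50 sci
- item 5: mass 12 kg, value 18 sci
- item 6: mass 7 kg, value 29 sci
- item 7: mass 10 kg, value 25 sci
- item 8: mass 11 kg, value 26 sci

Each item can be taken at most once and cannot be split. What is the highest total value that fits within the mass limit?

162 sci

Check high-value combinations within 42 kg:
- item 1+item 3+item 4+item 6+item 8: mass 3+7+11+7+11=39, value 10+47+50+29+26=162
- item 1+item 3+item 4+item 6+item 7: mass 3+7+11+7+10=38, value 10+47+50+29+25=161
- item 1+item 3+item 4+item 7+item 8: mass 3+7+11+10+11=42, value 10+47+50+25+26=158
Best: 162 sci.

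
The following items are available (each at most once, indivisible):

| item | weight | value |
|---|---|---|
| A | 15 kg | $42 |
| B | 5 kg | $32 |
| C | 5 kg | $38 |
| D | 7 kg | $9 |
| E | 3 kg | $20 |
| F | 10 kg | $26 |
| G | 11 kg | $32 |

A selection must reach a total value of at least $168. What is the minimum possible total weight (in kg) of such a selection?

Subsets with value ≥ 168, sorted by total weight:
- A+B+C+D+E+G: weight 46, value 173
- A+B+C+F+G: weight 46, value 170
- A+B+C+E+F+G: weight 49, value 190
- A+B+C+D+F+G: weight 53, value 179
Minimum weight: 46 kg.

46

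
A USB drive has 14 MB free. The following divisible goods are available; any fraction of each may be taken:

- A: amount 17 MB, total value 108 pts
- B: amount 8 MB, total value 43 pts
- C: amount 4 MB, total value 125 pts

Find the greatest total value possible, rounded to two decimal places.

188.53

Take in order of value per unit:
- C (125/4 per unit): all 4 → value 125, running total 125.00
- A (108/17 per unit): 10 of 17 → value 10×108/17 = 63.5294, running total 188.53
Total 188.53.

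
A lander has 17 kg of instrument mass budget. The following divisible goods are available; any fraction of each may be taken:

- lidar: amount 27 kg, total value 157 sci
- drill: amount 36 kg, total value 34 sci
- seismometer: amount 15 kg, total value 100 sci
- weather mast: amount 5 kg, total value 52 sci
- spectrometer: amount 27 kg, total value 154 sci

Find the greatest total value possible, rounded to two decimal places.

Take in order of value per unit:
- weather mast (52/5 per unit): all 5 → value 52, running total 52.00
- seismometer (100/15 per unit): 12 of 15 → value 12×100/15 = 80.0000, running total 132.00
Total 132.00.

132.00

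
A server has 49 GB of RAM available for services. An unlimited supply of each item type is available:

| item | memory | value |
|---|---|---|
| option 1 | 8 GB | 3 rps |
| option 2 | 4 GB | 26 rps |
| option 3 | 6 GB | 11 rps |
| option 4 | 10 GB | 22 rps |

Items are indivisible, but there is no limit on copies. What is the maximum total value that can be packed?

312 rps

Best value-per-unit is option 2 at 26/4, and filling with it alone uses memory 12×4=48. No mix of the others beats 12×26 = 312.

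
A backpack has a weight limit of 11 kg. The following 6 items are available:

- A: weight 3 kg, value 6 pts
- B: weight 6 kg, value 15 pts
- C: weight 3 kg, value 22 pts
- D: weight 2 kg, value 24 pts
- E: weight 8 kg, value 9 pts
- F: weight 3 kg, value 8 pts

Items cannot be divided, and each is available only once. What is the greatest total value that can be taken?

61 pts

Check high-value combinations within 11 kg:
- B+C+D: weight 6+3+2=11, value 15+22+24=61
- A+C+D+F: weight 3+3+2+3=11, value 6+22+24+8=60
- C+D+F: weight 3+2+3=8, value 22+24+8=54
Best: 61 pts.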